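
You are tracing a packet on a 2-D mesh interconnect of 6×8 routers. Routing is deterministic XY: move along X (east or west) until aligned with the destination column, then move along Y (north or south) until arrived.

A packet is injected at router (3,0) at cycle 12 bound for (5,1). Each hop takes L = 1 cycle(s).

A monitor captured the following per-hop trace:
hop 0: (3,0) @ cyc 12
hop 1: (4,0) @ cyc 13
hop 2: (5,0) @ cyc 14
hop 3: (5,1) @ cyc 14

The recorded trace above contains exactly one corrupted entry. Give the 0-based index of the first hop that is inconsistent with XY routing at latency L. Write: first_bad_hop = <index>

first_bad_hop = 3

check 1→ d=(1,0) cyc+1: ok
check 2→ d=(1,0) cyc+1: ok
check 3→ d=(0,1) cyc+0: BAD: Δcyc=0≠L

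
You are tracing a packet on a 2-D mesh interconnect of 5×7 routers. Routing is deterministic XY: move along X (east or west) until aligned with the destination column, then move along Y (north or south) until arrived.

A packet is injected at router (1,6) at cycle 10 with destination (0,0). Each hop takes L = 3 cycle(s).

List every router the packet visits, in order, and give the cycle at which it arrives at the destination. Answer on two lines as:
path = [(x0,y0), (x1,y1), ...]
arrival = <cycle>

path = [(1,6), (0,6), (0,5), (0,4), (0,3), (0,2), (0,1), (0,0)]
arrival = 31

[0] x=1 y=6 t=10
[1] x=0 y=6 t=13 →W
[2] x=0 y=5 t=16 →S
[3] x=0 y=4 t=19 →S
[4] x=0 y=3 t=22 →S
[5] x=0 y=2 t=25 →S
[6] x=0 y=1 t=28 →S
[7] x=0 y=0 t=31 →S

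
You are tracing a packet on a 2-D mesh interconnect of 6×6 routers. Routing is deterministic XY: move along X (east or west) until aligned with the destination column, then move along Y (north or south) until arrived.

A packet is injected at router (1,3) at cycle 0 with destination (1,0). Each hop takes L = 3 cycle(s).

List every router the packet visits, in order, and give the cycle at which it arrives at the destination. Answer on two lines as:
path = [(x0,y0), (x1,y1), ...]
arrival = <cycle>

hop 0: (1,3) @ cyc 0
hop 1: (1,2) @ cyc 3  [S]
hop 2: (1,1) @ cyc 6  [S]
hop 3: (1,0) @ cyc 9  [S]

path = [(1,3), (1,2), (1,1), (1,0)]
arrival = 9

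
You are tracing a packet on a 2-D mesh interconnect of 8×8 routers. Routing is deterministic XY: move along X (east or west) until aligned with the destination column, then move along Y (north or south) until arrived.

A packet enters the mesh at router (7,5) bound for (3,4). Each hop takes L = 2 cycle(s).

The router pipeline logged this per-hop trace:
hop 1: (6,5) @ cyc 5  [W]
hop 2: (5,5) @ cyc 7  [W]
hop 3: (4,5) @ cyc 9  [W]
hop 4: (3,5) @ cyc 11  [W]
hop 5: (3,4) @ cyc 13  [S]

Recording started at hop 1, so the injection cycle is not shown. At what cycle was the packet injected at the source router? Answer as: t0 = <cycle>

t0 = 3

cyc[1] = 5 and cyc[k] = t0 + k·L for every k.
Subtract one hop: t0 = 5 − 2 = 3.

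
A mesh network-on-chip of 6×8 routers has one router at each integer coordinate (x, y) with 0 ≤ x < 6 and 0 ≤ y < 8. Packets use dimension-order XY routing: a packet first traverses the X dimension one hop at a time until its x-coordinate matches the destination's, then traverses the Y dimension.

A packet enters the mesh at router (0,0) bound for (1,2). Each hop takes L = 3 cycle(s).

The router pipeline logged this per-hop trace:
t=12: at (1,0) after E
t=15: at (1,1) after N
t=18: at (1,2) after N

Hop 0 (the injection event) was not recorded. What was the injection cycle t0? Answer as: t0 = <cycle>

t0 = 9

The first recorded entry is hop 1 at cycle 12.
So t0 = 12 − 1·3 = 9.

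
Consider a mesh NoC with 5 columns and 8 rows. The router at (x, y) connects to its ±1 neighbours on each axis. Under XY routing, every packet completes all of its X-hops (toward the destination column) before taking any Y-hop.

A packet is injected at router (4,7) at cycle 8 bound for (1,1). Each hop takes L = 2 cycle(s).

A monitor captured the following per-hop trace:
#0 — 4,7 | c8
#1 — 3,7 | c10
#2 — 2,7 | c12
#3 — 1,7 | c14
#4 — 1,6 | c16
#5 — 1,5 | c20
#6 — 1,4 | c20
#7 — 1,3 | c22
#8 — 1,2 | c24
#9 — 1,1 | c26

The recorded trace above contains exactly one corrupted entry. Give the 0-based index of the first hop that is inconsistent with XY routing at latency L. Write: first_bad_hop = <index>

first_bad_hop = 5

check 1→ d=(-1,0) cyc+2: ok
check 2→ d=(-1,0) cyc+2: ok
check 3→ d=(-1,0) cyc+2: ok
check 4→ d=(0,-1) cyc+2: ok
check 5→ d=(0,-1) cyc+4: BAD: Δcyc=4≠L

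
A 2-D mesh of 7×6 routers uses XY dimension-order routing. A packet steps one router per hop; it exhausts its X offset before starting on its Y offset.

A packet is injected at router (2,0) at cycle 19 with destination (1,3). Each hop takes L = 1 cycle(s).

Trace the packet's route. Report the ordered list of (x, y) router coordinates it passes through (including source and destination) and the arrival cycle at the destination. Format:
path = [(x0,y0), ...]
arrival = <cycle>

hop 0: (2,0) @ cyc 19
hop 1: (1,0) @ cyc 20  [W]
hop 2: (1,1) @ cyc 21  [N]
hop 3: (1,2) @ cyc 22  [N]
hop 4: (1,3) @ cyc 23  [N]

path = [(2,0), (1,0), (1,1), (1,2), (1,3)]
arrival = 23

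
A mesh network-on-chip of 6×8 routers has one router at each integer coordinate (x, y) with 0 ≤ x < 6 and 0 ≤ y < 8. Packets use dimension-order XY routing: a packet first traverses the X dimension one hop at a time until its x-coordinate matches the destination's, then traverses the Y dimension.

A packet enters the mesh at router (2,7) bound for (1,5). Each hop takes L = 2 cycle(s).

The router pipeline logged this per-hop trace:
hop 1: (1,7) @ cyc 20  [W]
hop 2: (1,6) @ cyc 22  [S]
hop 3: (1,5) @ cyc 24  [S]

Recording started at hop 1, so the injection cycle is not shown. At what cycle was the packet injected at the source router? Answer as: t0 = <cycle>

t0 = 18

At hop 1 the cycle is 20; in general cyc_k = t0 + kL.
Therefore t0 = 20 − L = 18.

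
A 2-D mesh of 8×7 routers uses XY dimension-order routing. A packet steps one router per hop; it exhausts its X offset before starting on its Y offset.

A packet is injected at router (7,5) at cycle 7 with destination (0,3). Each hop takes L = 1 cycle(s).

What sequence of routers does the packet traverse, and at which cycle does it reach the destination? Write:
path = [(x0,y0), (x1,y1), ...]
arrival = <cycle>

path = [(7,5), (6,5), (5,5), (4,5), (3,5), (2,5), (1,5), (0,5), (0,4), (0,3)]
arrival = 16

#0 — 7,5 | c7
#1 — 6,5 | c8 | W
#2 — 5,5 | c9 | W
#3 — 4,5 | c10 | W
#4 — 3,5 | c11 | W
#5 — 2,5 | c12 | W
#6 — 1,5 | c13 | W
#7 — 0,5 | c14 | W
#8 — 0,4 | c15 | S
#9 — 0,3 | c16 | S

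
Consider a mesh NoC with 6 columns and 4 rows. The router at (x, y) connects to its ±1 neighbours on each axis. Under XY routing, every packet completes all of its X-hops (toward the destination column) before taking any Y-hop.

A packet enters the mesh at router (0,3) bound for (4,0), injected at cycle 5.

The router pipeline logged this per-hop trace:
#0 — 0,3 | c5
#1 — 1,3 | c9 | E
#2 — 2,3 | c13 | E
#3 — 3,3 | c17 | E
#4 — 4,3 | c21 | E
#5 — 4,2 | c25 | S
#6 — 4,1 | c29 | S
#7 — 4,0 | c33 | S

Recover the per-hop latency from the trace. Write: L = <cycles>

Between hops 0 and 1 the cycle counter advances 9 − 5 = 4.
Each hop adds L, hence L = 4.

L = 4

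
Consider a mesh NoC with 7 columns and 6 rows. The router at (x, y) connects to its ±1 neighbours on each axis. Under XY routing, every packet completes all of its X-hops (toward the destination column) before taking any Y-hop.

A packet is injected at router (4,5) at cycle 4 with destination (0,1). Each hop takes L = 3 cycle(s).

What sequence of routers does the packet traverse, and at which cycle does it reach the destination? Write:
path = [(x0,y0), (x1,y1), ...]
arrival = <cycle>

path = [(4,5), (3,5), (2,5), (1,5), (0,5), (0,4), (0,3), (0,2), (0,1)]
arrival = 28

hop 0: (4,5) @ cyc 4
hop 1: (3,5) @ cyc 7  [W]
hop 2: (2,5) @ cyc 10  [W]
hop 3: (1,5) @ cyc 13  [W]
hop 4: (0,5) @ cyc 16  [W]
hop 5: (0,4) @ cyc 19  [S]
hop 6: (0,3) @ cyc 22  [S]
hop 7: (0,2) @ cyc 25  [S]
hop 8: (0,1) @ cyc 28  [S]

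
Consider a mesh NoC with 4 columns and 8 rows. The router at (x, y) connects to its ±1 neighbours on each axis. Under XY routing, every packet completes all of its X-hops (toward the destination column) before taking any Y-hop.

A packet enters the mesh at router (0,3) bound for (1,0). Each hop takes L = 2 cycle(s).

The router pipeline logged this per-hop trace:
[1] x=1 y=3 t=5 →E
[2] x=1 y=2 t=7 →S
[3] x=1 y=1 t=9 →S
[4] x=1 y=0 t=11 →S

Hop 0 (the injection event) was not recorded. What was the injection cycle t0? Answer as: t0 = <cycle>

cyc[1] = 5 and cyc[k] = t0 + k·L for every k.
Subtract one hop: t0 = 5 − 2 = 3.

t0 = 3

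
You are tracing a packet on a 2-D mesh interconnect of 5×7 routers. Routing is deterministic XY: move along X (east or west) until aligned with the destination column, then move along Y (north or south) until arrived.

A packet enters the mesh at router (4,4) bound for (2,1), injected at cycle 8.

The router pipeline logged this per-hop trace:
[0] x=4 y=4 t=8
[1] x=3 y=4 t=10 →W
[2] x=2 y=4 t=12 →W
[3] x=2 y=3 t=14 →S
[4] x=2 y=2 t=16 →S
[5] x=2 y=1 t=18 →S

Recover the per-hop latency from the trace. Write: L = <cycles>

L = 2

cyc[1] − cyc[0] = 10 − 8 = 2.
Each hop adds L, hence L = 2.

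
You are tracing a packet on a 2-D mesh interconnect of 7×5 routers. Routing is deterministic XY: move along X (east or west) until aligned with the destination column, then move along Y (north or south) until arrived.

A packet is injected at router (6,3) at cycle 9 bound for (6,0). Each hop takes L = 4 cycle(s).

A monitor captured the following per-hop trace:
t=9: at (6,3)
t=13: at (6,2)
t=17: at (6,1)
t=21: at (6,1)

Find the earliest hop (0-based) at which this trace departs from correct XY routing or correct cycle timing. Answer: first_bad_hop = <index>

[1] (+0,-1) / 4c ⇒ ok
[2] (+0,-1) / 4c ⇒ ok
[3] (+0,+0) / 4c ⇒ BAD: non-unit step

first_bad_hop = 3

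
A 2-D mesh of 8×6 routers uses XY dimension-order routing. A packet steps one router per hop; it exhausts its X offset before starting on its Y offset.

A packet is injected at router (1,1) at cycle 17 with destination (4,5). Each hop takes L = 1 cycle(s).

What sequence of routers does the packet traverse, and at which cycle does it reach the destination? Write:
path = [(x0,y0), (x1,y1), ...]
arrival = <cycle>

#0 — 1,1 | c17
#1 — 2,1 | c18 | E
#2 — 3,1 | c19 | E
#3 — 4,1 | c20 | E
#4 — 4,2 | c21 | N
#5 — 4,3 | c22 | N
#6 — 4,4 | c23 | N
#7 — 4,5 | c24 | N

path = [(1,1), (2,1), (3,1), (4,1), (4,2), (4,3), (4,4), (4,5)]
arrival = 24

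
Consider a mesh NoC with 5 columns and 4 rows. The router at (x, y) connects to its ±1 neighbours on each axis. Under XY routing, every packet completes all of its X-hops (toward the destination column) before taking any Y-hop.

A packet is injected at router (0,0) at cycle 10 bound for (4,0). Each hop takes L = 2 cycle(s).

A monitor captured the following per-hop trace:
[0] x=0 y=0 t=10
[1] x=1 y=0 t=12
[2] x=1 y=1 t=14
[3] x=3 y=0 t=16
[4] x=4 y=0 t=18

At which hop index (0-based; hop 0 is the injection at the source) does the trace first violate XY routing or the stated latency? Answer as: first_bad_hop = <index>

check 1→ d=(1,0) cyc+2: ok
check 2→ d=(0,1) cyc+2: BAD: Y-move but x=1≠4

first_bad_hop = 2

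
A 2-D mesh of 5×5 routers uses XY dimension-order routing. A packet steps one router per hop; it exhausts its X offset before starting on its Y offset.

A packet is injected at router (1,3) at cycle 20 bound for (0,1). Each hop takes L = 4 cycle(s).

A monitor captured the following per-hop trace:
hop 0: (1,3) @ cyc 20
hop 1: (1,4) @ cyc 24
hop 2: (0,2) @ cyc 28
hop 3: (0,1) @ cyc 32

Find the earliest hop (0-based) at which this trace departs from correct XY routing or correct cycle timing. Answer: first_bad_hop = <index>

first_bad_hop = 1

check 1→ d=(0,1) cyc+4: BAD: Y-move but x=1≠0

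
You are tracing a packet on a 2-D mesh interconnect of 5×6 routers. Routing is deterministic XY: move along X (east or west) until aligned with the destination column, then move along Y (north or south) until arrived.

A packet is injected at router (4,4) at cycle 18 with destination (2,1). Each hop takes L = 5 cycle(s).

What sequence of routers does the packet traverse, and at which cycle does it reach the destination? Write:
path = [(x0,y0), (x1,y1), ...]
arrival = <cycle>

path = [(4,4), (3,4), (2,4), (2,3), (2,2), (2,1)]
arrival = 43

t=18: at (4,4)
t=23: at (3,4) after W
t=28: at (2,4) after W
t=33: at (2,3) after S
t=38: at (2,2) after S
t=43: at (2,1) after S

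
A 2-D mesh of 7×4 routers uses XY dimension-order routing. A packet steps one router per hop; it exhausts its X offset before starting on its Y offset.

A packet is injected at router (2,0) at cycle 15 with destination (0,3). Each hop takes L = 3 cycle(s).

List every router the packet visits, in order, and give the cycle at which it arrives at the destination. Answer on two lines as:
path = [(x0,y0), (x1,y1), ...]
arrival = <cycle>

t=15: at (2,0)
t=18: at (1,0) after W
t=21: at (0,0) after W
t=24: at (0,1) after N
t=27: at (0,2) after N
t=30: at (0,3) after N

path = [(2,0), (1,0), (0,0), (0,1), (0,2), (0,3)]
arrival = 30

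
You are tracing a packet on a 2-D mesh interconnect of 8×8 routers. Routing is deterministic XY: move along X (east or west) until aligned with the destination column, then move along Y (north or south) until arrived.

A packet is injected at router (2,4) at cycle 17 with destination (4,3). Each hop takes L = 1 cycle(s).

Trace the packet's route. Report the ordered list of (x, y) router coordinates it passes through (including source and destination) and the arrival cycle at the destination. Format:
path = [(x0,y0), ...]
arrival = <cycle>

path = [(2,4), (3,4), (4,4), (4,3)]
arrival = 20

src (2,4)  cyc=17
E→(3,4)  cyc=18
E→(4,4)  cyc=19
S→(4,3)  cyc=20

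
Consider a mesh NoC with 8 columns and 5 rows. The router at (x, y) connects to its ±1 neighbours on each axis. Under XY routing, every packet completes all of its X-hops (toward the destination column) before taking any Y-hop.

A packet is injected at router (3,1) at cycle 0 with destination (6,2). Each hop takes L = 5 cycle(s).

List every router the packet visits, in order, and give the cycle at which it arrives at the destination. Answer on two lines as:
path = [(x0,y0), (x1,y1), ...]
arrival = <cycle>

[0] x=3 y=1 t=0
[1] x=4 y=1 t=5 →E
[2] x=5 y=1 t=10 →E
[3] x=6 y=1 t=15 →E
[4] x=6 y=2 t=20 →N

path = [(3,1), (4,1), (5,1), (6,1), (6,2)]
arrival = 20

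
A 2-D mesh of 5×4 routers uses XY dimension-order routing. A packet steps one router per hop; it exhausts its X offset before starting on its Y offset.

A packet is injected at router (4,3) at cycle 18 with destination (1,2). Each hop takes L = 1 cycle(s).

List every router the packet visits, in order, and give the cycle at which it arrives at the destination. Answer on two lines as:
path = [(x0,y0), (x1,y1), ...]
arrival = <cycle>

path = [(4,3), (3,3), (2,3), (1,3), (1,2)]
arrival = 22

hop 0: (4,3) @ cyc 18
hop 1: (3,3) @ cyc 19  [W]
hop 2: (2,3) @ cyc 20  [W]
hop 3: (1,3) @ cyc 21  [W]
hop 4: (1,2) @ cyc 22  [S]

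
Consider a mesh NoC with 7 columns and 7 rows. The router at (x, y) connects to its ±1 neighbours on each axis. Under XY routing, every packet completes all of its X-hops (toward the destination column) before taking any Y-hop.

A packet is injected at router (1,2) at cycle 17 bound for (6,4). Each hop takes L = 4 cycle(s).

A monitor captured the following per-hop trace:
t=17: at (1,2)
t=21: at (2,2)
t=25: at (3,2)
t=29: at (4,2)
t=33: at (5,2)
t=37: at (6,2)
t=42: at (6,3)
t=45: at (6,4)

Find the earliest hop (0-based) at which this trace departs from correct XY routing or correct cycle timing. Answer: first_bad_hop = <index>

first_bad_hop = 6

check 1→ d=(1,0) cyc+4: ok
check 2→ d=(1,0) cyc+4: ok
check 3→ d=(1,0) cyc+4: ok
check 4→ d=(1,0) cyc+4: ok
check 5→ d=(1,0) cyc+4: ok
check 6→ d=(0,1) cyc+5: BAD: Δcyc=5≠L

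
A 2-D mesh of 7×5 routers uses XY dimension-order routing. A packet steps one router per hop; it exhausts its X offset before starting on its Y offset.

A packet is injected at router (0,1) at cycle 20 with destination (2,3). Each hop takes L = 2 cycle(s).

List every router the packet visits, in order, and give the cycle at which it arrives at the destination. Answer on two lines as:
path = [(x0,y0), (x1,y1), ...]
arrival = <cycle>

[0] x=0 y=1 t=20
[1] x=1 y=1 t=22 →E
[2] x=2 y=1 t=24 →E
[3] x=2 y=2 t=26 →N
[4] x=2 y=3 t=28 →N

path = [(0,1), (1,1), (2,1), (2,2), (2,3)]
arrival = 28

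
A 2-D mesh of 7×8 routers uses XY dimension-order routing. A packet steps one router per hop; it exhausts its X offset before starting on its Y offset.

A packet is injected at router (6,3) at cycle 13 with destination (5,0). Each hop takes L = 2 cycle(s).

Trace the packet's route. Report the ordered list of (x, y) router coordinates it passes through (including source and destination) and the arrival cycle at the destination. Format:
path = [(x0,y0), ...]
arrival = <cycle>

path = [(6,3), (5,3), (5,2), (5,1), (5,0)]
arrival = 21

hop 0: (6,3) @ cyc 13
hop 1: (5,3) @ cyc 15  [W]
hop 2: (5,2) @ cyc 17  [S]
hop 3: (5,1) @ cyc 19  [S]
hop 4: (5,0) @ cyc 21  [S]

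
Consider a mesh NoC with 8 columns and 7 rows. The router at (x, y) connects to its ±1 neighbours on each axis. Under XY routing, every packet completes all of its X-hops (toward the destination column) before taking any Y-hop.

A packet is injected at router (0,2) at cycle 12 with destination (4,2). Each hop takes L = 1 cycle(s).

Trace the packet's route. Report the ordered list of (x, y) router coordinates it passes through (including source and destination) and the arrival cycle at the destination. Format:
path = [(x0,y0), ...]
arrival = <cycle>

path = [(0,2), (1,2), (2,2), (3,2), (4,2)]
arrival = 16

  0. router=(0,2) cycle=12 (inject)
  1. router=(1,2) cycle=13 dir=E
  2. router=(2,2) cycle=14 dir=E
  3. router=(3,2) cycle=15 dir=E
  4. router=(4,2) cycle=16 dir=E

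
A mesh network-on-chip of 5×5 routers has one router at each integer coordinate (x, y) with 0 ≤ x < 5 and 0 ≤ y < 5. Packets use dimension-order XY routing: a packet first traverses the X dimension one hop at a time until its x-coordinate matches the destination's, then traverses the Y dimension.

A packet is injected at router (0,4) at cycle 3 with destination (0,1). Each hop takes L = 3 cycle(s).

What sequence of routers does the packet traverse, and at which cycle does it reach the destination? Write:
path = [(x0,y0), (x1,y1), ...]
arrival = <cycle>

path = [(0,4), (0,3), (0,2), (0,1)]
arrival = 12

  0. router=(0,4) cycle=3 (inject)
  1. router=(0,3) cycle=6 dir=S
  2. router=(0,2) cycle=9 dir=S
  3. router=(0,1) cycle=12 dir=S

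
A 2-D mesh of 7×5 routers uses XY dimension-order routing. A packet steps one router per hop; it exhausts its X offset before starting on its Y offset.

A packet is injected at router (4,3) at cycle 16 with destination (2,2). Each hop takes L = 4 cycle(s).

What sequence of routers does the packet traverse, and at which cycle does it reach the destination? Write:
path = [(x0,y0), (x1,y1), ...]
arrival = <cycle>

path = [(4,3), (3,3), (2,3), (2,2)]
arrival = 28

#0 — 4,3 | c16
#1 — 3,3 | c20 | W
#2 — 2,3 | c24 | W
#3 — 2,2 | c28 | S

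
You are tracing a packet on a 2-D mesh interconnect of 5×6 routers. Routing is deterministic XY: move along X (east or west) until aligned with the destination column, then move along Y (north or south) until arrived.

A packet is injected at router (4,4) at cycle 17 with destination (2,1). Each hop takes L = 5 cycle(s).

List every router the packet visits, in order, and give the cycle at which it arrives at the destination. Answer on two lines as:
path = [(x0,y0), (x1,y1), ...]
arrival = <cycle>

path = [(4,4), (3,4), (2,4), (2,3), (2,2), (2,1)]
arrival = 42

hop 0: (4,4) @ cyc 17
hop 1: (3,4) @ cyc 22  [W]
hop 2: (2,4) @ cyc 27  [W]
hop 3: (2,3) @ cyc 32  [S]
hop 4: (2,2) @ cyc 37  [S]
hop 5: (2,1) @ cyc 42  [S]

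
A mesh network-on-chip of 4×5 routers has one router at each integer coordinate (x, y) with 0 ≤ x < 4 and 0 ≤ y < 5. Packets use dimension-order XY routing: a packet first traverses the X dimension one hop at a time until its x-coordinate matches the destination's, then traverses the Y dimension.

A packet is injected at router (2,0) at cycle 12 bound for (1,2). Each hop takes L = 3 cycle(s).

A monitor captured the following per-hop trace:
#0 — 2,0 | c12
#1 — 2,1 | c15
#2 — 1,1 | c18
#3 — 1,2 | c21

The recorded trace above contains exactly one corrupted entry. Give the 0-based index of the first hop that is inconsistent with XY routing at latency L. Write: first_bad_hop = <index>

check 1→ d=(0,1) cyc+3: BAD: Y-move but x=2≠1

first_bad_hop = 1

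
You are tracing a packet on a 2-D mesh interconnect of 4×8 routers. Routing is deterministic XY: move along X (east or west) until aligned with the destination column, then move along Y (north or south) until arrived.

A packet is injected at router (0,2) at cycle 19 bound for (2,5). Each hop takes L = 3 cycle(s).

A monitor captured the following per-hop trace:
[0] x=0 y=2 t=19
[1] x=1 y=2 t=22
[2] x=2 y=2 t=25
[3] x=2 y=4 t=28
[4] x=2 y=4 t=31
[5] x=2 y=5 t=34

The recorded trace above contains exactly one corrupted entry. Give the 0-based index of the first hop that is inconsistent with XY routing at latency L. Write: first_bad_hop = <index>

first_bad_hop = 3

hop 1: step (+1,+0), +3 cyc — ok
hop 2: step (+1,+0), +3 cyc — ok
hop 3: step (+0,+2), +3 cyc — BAD: non-unit step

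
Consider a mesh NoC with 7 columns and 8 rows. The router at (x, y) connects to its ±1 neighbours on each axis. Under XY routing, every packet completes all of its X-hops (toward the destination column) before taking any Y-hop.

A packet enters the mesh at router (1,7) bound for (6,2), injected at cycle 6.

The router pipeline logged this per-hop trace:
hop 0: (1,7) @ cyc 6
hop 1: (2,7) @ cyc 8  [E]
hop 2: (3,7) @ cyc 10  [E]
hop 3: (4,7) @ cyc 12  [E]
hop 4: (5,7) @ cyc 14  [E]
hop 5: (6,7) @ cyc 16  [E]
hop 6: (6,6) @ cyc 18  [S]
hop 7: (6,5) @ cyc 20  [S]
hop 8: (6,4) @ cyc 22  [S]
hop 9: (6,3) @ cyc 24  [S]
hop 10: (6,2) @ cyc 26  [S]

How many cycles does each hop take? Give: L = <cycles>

L = 2

cyc[1] − cyc[0] = 8 − 6 = 2.
That increment is L by definition: L = 2.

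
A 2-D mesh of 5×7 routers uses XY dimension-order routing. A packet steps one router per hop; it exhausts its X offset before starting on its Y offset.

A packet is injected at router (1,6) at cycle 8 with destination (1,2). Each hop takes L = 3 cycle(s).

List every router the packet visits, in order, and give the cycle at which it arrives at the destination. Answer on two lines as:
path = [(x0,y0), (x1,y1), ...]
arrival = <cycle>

t=8: at (1,6)
t=11: at (1,5) after S
t=14: at (1,4) after S
t=17: at (1,3) after S
t=20: at (1,2) after S

path = [(1,6), (1,5), (1,4), (1,3), (1,2)]
arrival = 20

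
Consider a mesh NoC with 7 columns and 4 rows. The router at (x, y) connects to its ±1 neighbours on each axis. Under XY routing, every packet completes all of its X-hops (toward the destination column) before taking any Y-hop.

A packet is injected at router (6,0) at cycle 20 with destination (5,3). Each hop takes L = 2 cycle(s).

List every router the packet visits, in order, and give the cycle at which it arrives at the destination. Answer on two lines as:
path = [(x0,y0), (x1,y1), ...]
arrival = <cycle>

path = [(6,0), (5,0), (5,1), (5,2), (5,3)]
arrival = 28

  0. router=(6,0) cycle=20 (inject)
  1. router=(5,0) cycle=22 dir=W
  2. router=(5,1) cycle=24 dir=N
  3. router=(5,2) cycle=26 dir=N
  4. router=(5,3) cycle=28 dir=N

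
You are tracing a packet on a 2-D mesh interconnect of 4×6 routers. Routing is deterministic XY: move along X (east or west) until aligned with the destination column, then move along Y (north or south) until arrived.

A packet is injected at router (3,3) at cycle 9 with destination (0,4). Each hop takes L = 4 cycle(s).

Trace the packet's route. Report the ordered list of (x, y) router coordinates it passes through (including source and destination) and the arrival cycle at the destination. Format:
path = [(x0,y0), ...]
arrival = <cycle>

path = [(3,3), (2,3), (1,3), (0,3), (0,4)]
arrival = 25

[0] x=3 y=3 t=9
[1] x=2 y=3 t=13 →W
[2] x=1 y=3 t=17 →W
[3] x=0 y=3 t=21 →W
[4] x=0 y=4 t=25 →N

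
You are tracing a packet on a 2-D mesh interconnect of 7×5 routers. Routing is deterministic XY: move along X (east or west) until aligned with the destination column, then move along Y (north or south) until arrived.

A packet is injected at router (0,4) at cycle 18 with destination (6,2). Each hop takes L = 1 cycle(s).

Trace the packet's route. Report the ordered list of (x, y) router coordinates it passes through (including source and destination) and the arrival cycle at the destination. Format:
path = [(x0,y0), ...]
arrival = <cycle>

path = [(0,4), (1,4), (2,4), (3,4), (4,4), (5,4), (6,4), (6,3), (6,2)]
arrival = 26

src (0,4)  cyc=18
E→(1,4)  cyc=19
E→(2,4)  cyc=20
E→(3,4)  cyc=21
E→(4,4)  cyc=22
E→(5,4)  cyc=23
E→(6,4)  cyc=24
S→(6,3)  cyc=25
S→(6,2)  cyc=26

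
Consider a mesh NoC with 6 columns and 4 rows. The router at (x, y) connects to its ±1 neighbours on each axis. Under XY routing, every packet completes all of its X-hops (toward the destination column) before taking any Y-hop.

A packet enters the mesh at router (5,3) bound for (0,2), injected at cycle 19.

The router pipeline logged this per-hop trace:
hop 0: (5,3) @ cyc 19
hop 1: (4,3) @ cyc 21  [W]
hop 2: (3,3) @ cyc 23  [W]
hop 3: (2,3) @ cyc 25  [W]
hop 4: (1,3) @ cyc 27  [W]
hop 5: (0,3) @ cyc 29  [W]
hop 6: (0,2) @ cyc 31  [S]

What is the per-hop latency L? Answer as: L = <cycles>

From hop 0 (19) to hop 1 (21): +2 cycles.
One hop costs L cycles, so L = 2.

L = 2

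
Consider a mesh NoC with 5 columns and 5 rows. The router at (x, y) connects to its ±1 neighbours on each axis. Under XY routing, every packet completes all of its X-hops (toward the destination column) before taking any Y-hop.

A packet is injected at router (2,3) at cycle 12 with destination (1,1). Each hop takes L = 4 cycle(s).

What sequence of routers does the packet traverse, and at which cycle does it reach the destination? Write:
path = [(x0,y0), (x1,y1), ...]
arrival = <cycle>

path = [(2,3), (1,3), (1,2), (1,1)]
arrival = 24

hop 0: (2,3) @ cyc 12
hop 1: (1,3) @ cyc 16  [W]
hop 2: (1,2) @ cyc 20  [S]
hop 3: (1,1) @ cyc 24  [S]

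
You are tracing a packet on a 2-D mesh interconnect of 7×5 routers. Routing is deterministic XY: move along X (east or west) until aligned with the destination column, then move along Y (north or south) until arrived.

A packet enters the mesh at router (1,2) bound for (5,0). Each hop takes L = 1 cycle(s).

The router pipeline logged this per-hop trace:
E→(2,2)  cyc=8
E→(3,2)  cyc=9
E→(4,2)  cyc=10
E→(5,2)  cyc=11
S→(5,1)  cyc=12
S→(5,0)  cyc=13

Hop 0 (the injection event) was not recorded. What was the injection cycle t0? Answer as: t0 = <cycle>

The first recorded entry is hop 1 at cycle 8.
t0 = cyc[1] − L = 8 − 1 = 7.

t0 = 7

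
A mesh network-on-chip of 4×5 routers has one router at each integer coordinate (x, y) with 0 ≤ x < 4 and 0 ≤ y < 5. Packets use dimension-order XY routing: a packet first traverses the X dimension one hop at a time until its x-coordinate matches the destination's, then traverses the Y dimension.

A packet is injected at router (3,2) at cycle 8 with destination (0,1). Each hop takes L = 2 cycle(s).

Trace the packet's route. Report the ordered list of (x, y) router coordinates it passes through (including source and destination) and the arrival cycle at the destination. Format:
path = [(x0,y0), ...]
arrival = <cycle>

src (3,2)  cyc=8
W→(2,2)  cyc=10
W→(1,2)  cyc=12
W→(0,2)  cyc=14
S→(0,1)  cyc=16

path = [(3,2), (2,2), (1,2), (0,2), (0,1)]
arrival = 16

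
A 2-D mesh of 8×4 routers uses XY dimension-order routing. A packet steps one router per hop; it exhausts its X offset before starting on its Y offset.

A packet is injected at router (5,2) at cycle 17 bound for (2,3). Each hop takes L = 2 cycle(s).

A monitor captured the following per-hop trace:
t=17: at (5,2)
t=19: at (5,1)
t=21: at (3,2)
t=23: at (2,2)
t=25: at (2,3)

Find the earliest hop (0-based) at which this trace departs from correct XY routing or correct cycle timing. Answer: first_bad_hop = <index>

  1: Δx=+0 Δy=-1 Δt=2 [BAD: Y-move but x=5≠2]

first_bad_hop = 1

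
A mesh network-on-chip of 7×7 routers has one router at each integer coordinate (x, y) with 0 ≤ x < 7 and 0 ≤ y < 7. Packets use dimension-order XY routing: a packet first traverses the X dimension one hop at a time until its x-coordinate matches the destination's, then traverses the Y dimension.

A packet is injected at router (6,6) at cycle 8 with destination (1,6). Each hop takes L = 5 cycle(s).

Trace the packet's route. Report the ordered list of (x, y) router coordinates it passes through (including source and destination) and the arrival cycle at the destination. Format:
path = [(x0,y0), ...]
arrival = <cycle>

path = [(6,6), (5,6), (4,6), (3,6), (2,6), (1,6)]
arrival = 33

t=8: at (6,6)
t=13: at (5,6) after W
t=18: at (4,6) after W
t=23: at (3,6) after W
t=28: at (2,6) after W
t=33: at (1,6) after W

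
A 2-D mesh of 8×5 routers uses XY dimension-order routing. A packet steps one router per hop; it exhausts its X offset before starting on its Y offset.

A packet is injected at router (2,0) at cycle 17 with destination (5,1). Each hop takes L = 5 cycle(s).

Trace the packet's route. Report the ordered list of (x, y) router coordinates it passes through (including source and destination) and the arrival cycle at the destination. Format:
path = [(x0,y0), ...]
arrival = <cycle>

  0. router=(2,0) cycle=17 (inject)
  1. router=(3,0) cycle=22 dir=E
  2. router=(4,0) cycle=27 dir=E
  3. router=(5,0) cycle=32 dir=E
  4. router=(5,1) cycle=37 dir=N

path = [(2,0), (3,0), (4,0), (5,0), (5,1)]
arrival = 37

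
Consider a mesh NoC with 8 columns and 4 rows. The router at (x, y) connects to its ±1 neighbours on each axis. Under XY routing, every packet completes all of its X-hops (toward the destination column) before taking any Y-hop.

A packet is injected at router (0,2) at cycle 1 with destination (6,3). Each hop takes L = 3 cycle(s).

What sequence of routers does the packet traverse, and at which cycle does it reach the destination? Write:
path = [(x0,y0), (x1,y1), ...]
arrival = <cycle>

src (0,2)  cyc=1
E→(1,2)  cyc=4
E→(2,2)  cyc=7
E→(3,2)  cyc=10
E→(4,2)  cyc=13
E→(5,2)  cyc=16
E→(6,2)  cyc=19
N→(6,3)  cyc=22

path = [(0,2), (1,2), (2,2), (3,2), (4,2), (5,2), (6,2), (6,3)]
arrival = 22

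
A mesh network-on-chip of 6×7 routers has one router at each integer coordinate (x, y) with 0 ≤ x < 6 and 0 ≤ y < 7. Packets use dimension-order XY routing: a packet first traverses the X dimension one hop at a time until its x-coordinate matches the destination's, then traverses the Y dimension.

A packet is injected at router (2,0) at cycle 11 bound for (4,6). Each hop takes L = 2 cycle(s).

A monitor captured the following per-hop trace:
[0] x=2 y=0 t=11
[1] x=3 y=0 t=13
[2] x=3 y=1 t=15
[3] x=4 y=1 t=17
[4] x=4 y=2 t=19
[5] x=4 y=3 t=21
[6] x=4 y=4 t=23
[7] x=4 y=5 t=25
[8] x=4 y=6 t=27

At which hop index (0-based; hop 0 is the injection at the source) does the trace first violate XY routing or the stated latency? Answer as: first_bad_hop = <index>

first_bad_hop = 2

[1] (+1,+0) / 2c ⇒ ok
[2] (+0,+1) / 2c ⇒ BAD: Y-move but x=3≠4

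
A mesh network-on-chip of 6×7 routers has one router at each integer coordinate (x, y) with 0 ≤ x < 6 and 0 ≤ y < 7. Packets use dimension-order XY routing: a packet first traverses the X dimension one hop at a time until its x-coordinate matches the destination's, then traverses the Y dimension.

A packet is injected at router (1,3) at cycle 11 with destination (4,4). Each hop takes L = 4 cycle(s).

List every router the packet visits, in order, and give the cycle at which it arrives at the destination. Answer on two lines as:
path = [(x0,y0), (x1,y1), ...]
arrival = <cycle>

path = [(1,3), (2,3), (3,3), (4,3), (4,4)]
arrival = 27

  0. router=(1,3) cycle=11 (inject)
  1. router=(2,3) cycle=15 dir=E
  2. router=(3,3) cycle=19 dir=E
  3. router=(4,3) cycle=23 dir=E
  4. router=(4,4) cycle=27 dir=N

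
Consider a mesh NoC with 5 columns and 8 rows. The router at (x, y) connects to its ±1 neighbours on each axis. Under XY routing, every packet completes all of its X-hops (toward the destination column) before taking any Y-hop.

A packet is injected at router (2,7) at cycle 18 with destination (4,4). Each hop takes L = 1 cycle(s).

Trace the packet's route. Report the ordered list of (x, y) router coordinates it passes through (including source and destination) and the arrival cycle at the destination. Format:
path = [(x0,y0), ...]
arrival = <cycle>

#0 — 2,7 | c18
#1 — 3,7 | c19 | E
#2 — 4,7 | c20 | E
#3 — 4,6 | c21 | S
#4 — 4,5 | c22 | S
#5 — 4,4 | c23 | S

path = [(2,7), (3,7), (4,7), (4,6), (4,5), (4,4)]
arrival = 23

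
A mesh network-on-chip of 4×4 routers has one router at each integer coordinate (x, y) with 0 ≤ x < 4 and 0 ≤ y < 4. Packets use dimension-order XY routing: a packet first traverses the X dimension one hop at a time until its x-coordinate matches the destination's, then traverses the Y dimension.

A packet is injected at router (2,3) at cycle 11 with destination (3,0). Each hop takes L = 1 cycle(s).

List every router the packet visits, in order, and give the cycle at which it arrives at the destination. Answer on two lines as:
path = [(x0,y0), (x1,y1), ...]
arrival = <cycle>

path = [(2,3), (3,3), (3,2), (3,1), (3,0)]
arrival = 15

hop 0: (2,3) @ cyc 11
hop 1: (3,3) @ cyc 12  [E]
hop 2: (3,2) @ cyc 13  [S]
hop 3: (3,1) @ cyc 14  [S]
hop 4: (3,0) @ cyc 15  [S]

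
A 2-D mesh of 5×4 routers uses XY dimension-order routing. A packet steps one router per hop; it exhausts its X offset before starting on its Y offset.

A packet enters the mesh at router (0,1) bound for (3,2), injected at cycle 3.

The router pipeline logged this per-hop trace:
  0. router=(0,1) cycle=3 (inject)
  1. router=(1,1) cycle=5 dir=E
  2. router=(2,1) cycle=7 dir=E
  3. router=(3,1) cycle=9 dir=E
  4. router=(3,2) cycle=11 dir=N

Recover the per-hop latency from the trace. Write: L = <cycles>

From hop 0 (3) to hop 1 (5): +2 cycles.
That increment is L by definition: L = 2.

L = 2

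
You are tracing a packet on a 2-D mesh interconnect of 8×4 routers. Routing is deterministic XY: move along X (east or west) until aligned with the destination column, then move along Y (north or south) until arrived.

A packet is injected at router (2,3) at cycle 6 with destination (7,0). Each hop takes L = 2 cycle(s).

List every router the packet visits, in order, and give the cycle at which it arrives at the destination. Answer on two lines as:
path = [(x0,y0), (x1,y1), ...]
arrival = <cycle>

path = [(2,3), (3,3), (4,3), (5,3), (6,3), (7,3), (7,2), (7,1), (7,0)]
arrival = 22

[0] x=2 y=3 t=6
[1] x=3 y=3 t=8 →E
[2] x=4 y=3 t=10 →E
[3] x=5 y=3 t=12 →E
[4] x=6 y=3 t=14 →E
[5] x=7 y=3 t=16 →E
[6] x=7 y=2 t=18 →S
[7] x=7 y=1 t=20 →S
[8] x=7 y=0 t=22 →S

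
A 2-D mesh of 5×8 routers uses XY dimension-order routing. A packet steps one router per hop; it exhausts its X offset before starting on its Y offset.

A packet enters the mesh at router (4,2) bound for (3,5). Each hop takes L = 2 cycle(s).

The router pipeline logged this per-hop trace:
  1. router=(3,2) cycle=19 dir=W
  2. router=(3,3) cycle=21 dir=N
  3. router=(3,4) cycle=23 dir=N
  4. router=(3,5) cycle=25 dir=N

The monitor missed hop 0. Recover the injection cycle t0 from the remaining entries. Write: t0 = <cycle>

Hop 1 reached at cycle 19; hop k is at t0 + k·L.
So t0 = 19 − 1·2 = 17.

t0 = 17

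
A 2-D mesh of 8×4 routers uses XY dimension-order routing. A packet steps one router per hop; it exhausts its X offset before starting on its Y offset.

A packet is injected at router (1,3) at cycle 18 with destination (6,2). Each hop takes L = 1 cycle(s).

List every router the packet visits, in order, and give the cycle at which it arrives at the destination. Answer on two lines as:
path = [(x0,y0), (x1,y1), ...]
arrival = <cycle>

t=18: at (1,3)
t=19: at (2,3) after E
t=20: at (3,3) after E
t=21: at (4,3) after E
t=22: at (5,3) after E
t=23: at (6,3) after E
t=24: at (6,2) after S

path = [(1,3), (2,3), (3,3), (4,3), (5,3), (6,3), (6,2)]
arrival = 24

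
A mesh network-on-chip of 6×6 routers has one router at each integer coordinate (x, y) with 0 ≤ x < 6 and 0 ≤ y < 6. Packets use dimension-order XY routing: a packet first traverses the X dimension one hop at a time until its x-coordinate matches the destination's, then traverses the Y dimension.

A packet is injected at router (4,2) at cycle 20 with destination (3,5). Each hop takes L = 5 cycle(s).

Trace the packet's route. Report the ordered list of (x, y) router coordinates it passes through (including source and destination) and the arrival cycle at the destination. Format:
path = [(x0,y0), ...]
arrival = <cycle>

t=20: at (4,2)
t=25: at (3,2) after W
t=30: at (3,3) after N
t=35: at (3,4) after N
t=40: at (3,5) after N

path = [(4,2), (3,2), (3,3), (3,4), (3,5)]
arrival = 40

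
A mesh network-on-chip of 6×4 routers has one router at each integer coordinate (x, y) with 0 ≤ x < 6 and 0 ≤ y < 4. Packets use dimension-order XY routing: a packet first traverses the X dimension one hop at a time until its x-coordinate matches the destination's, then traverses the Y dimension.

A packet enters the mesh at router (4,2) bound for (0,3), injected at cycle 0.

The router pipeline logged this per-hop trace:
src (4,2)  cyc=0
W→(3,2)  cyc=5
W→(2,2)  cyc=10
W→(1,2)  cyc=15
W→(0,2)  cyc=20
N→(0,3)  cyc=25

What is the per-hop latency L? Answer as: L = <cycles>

Δcyc across hop 0→1: 5 − 0 = 5.
Each hop adds L, hence L = 5.

L = 5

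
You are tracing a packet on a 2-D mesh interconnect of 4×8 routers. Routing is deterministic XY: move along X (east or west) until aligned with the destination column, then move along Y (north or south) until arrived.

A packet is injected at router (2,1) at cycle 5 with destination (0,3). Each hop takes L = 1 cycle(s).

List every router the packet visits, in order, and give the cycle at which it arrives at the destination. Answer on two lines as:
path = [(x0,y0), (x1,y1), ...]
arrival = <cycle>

  0. router=(2,1) cycle=5 (inject)
  1. router=(1,1) cycle=6 dir=W
  2. router=(0,1) cycle=7 dir=W
  3. router=(0,2) cycle=8 dir=N
  4. router=(0,3) cycle=9 dir=N

path = [(2,1), (1,1), (0,1), (0,2), (0,3)]
arrival = 9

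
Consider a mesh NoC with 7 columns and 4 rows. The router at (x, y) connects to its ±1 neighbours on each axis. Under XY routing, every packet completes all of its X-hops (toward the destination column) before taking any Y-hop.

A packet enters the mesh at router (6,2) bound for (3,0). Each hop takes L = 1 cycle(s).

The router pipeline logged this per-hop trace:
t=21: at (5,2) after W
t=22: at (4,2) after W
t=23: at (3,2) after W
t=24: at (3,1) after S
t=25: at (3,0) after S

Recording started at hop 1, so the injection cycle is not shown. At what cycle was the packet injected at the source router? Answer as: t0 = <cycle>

t0 = 20

The first recorded entry is hop 1 at cycle 21.
t0 = cyc[1] − L = 21 − 1 = 20.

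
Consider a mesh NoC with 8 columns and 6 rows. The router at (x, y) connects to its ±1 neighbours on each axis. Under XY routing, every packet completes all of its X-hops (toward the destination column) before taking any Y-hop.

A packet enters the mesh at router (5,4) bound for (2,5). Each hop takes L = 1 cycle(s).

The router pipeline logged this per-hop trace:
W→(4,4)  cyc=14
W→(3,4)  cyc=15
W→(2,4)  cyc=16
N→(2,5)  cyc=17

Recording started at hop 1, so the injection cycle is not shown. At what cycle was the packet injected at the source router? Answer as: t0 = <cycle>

t0 = 13

Hop 1 reached at cycle 14; hop k is at t0 + k·L.
Subtract one hop: t0 = 14 − 1 = 13.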